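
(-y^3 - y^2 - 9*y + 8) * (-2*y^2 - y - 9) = 2*y^5 + 3*y^4 + 28*y^3 + 2*y^2 + 73*y - 72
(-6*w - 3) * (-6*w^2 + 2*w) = 36*w^3 + 6*w^2 - 6*w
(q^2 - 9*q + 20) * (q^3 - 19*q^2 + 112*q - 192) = q^5 - 28*q^4 + 303*q^3 - 1580*q^2 + 3968*q - 3840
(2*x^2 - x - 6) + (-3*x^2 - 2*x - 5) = -x^2 - 3*x - 11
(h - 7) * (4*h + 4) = 4*h^2 - 24*h - 28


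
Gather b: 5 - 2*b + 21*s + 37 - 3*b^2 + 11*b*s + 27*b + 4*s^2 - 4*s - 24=-3*b^2 + b*(11*s + 25) + 4*s^2 + 17*s + 18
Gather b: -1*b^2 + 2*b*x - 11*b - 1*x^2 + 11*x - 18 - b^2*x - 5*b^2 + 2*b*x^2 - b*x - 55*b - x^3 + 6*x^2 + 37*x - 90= b^2*(-x - 6) + b*(2*x^2 + x - 66) - x^3 + 5*x^2 + 48*x - 108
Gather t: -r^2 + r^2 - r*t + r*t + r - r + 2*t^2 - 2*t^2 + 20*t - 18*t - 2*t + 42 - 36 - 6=0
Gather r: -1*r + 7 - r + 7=14 - 2*r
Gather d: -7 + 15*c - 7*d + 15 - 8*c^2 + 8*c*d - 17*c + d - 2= -8*c^2 - 2*c + d*(8*c - 6) + 6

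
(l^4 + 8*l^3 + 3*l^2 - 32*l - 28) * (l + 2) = l^5 + 10*l^4 + 19*l^3 - 26*l^2 - 92*l - 56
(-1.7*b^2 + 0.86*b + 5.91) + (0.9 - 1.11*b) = -1.7*b^2 - 0.25*b + 6.81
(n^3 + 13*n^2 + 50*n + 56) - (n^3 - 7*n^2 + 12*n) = 20*n^2 + 38*n + 56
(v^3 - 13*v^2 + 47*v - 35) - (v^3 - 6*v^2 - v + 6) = -7*v^2 + 48*v - 41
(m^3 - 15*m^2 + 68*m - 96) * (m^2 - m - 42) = m^5 - 16*m^4 + 41*m^3 + 466*m^2 - 2760*m + 4032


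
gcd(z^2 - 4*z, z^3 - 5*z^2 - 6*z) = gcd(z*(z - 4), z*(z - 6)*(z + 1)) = z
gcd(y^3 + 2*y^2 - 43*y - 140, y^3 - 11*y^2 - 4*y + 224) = y^2 - 3*y - 28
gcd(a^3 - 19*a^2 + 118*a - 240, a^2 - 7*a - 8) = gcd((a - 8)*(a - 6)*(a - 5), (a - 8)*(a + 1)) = a - 8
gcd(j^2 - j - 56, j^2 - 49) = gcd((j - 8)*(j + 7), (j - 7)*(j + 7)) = j + 7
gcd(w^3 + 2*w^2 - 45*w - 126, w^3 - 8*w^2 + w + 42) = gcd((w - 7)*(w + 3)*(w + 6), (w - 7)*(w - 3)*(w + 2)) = w - 7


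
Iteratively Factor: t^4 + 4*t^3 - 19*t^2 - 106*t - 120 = (t + 3)*(t^3 + t^2 - 22*t - 40) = (t + 3)*(t + 4)*(t^2 - 3*t - 10) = (t - 5)*(t + 3)*(t + 4)*(t + 2)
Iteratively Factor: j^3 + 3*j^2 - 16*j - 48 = (j + 3)*(j^2 - 16) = (j + 3)*(j + 4)*(j - 4)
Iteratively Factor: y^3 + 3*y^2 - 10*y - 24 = (y + 4)*(y^2 - y - 6) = (y + 2)*(y + 4)*(y - 3)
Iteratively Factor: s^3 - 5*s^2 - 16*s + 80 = (s - 5)*(s^2 - 16) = (s - 5)*(s + 4)*(s - 4)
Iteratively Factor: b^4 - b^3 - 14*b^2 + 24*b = (b + 4)*(b^3 - 5*b^2 + 6*b) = (b - 2)*(b + 4)*(b^2 - 3*b) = b*(b - 2)*(b + 4)*(b - 3)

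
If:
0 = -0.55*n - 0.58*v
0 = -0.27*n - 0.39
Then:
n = -1.44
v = 1.37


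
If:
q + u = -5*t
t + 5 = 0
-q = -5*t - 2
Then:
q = -23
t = -5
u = 48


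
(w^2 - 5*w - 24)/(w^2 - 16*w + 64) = (w + 3)/(w - 8)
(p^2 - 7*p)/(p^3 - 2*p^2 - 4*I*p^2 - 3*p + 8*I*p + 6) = p*(p - 7)/(p^3 - 2*p^2*(1 + 2*I) + p*(-3 + 8*I) + 6)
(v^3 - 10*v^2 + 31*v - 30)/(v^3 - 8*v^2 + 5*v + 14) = (v^2 - 8*v + 15)/(v^2 - 6*v - 7)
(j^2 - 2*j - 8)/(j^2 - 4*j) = (j + 2)/j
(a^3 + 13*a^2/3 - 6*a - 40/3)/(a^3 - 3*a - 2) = (3*a^2 + 19*a + 20)/(3*(a^2 + 2*a + 1))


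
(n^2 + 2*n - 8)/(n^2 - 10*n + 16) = (n + 4)/(n - 8)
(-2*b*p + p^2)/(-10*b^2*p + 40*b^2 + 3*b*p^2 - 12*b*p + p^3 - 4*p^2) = p/(5*b*p - 20*b + p^2 - 4*p)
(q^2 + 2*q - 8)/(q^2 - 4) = (q + 4)/(q + 2)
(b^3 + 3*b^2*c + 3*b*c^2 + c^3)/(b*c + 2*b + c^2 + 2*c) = (b^2 + 2*b*c + c^2)/(c + 2)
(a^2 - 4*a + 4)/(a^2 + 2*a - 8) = (a - 2)/(a + 4)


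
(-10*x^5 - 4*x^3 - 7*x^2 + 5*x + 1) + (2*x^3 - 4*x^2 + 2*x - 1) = -10*x^5 - 2*x^3 - 11*x^2 + 7*x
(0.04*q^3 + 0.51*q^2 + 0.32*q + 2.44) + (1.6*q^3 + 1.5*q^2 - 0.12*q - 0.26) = 1.64*q^3 + 2.01*q^2 + 0.2*q + 2.18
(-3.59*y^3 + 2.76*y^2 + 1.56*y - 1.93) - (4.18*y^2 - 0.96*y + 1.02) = -3.59*y^3 - 1.42*y^2 + 2.52*y - 2.95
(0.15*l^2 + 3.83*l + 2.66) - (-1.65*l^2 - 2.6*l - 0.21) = 1.8*l^2 + 6.43*l + 2.87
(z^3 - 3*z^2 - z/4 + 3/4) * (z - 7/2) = z^4 - 13*z^3/2 + 41*z^2/4 + 13*z/8 - 21/8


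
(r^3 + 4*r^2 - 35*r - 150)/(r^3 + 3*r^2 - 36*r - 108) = (r^2 + 10*r + 25)/(r^2 + 9*r + 18)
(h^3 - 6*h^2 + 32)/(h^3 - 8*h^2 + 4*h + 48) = (h - 4)/(h - 6)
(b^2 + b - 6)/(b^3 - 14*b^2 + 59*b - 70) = (b + 3)/(b^2 - 12*b + 35)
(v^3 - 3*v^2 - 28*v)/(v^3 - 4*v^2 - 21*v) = (v + 4)/(v + 3)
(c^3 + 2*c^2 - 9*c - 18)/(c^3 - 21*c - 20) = (-c^3 - 2*c^2 + 9*c + 18)/(-c^3 + 21*c + 20)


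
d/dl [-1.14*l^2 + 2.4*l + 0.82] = 2.4 - 2.28*l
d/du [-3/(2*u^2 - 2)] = 3*u/(u^2 - 1)^2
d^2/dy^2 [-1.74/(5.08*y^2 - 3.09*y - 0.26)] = (-89.806272*y^2 + 54.626256*y + 1.74*(10.16*y - 3.09)*(20.32*y - 6.18) + 4.596384)/(-5.08*y^2 + 3.09*y + 0.26)^3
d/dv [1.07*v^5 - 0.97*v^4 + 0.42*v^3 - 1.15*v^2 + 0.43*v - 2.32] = 5.35*v^4 - 3.88*v^3 + 1.26*v^2 - 2.3*v + 0.43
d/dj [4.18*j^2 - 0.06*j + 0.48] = 8.36*j - 0.06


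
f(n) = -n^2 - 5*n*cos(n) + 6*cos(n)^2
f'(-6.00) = -4.40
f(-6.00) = -1.66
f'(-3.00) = 11.39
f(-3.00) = -17.97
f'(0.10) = -6.32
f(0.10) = 5.43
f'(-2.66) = 10.99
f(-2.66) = -14.15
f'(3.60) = -15.44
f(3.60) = 8.01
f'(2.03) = 12.02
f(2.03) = 1.56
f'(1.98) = 11.49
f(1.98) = 0.97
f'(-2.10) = 10.56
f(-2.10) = -8.18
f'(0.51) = -9.25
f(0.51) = 2.08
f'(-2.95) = 11.37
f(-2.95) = -17.40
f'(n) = 5*n*sin(n) - 2*n - 12*sin(n)*cos(n) - 5*cos(n)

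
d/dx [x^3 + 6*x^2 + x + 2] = 3*x^2 + 12*x + 1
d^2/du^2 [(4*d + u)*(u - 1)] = 2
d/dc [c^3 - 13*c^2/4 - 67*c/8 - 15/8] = 3*c^2 - 13*c/2 - 67/8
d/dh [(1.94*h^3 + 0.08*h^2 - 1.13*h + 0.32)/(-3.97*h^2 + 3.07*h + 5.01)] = (-7.7018*h^4 + 11.9116*h^3 + 24.9177*h^2 + 3.3424*h - 6.6437)/(15.7609*h^4 - 24.3758*h^3 - 30.3545*h^2 + 30.7614*h + 25.1001)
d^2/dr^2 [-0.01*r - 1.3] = 0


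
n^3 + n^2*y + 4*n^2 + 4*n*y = n*(n + 4)*(n + y)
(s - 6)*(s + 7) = s^2 + s - 42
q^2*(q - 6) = q^3 - 6*q^2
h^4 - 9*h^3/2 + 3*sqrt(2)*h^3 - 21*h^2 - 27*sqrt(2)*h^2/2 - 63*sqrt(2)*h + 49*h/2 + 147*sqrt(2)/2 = (h - 7)*(h - 1)*(h + 7/2)*(h + 3*sqrt(2))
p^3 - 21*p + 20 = (p - 4)*(p - 1)*(p + 5)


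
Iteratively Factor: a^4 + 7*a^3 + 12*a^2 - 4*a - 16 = (a + 2)*(a^3 + 5*a^2 + 2*a - 8) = (a + 2)^2*(a^2 + 3*a - 4) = (a + 2)^2*(a + 4)*(a - 1)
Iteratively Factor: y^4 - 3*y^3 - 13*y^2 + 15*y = (y - 1)*(y^3 - 2*y^2 - 15*y) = y*(y - 1)*(y^2 - 2*y - 15) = y*(y - 1)*(y + 3)*(y - 5)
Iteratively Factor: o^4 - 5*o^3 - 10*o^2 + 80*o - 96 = (o - 4)*(o^3 - o^2 - 14*o + 24) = (o - 4)*(o - 3)*(o^2 + 2*o - 8) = (o - 4)*(o - 3)*(o - 2)*(o + 4)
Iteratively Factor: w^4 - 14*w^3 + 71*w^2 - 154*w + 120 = (w - 3)*(w^3 - 11*w^2 + 38*w - 40) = (w - 4)*(w - 3)*(w^2 - 7*w + 10) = (w - 5)*(w - 4)*(w - 3)*(w - 2)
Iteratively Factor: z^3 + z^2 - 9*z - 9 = (z - 3)*(z^2 + 4*z + 3) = (z - 3)*(z + 1)*(z + 3)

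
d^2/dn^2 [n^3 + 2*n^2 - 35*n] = 6*n + 4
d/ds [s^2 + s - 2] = 2*s + 1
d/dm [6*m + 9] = 6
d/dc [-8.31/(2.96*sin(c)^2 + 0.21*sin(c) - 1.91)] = (49.1952*sin(c) + 1.7451)*cos(c)/(2.96*sin(c)^2 + 0.21*sin(c) - 1.91)^2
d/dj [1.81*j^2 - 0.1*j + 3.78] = 3.62*j - 0.1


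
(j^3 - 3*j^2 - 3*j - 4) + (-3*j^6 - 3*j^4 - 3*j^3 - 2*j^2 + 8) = -3*j^6 - 3*j^4 - 2*j^3 - 5*j^2 - 3*j + 4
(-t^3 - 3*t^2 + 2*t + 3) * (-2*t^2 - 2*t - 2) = 2*t^5 + 8*t^4 + 4*t^3 - 4*t^2 - 10*t - 6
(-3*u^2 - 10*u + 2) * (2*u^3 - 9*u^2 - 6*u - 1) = -6*u^5 + 7*u^4 + 112*u^3 + 45*u^2 - 2*u - 2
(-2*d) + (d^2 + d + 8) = d^2 - d + 8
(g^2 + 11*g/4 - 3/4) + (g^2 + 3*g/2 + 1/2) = 2*g^2 + 17*g/4 - 1/4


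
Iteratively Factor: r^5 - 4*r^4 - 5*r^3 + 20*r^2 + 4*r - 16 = (r - 4)*(r^4 - 5*r^2 + 4) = (r - 4)*(r - 1)*(r^3 + r^2 - 4*r - 4) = (r - 4)*(r - 1)*(r + 1)*(r^2 - 4) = (r - 4)*(r - 1)*(r + 1)*(r + 2)*(r - 2)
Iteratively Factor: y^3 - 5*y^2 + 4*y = (y - 1)*(y^2 - 4*y) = (y - 4)*(y - 1)*(y)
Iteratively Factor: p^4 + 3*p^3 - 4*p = (p - 1)*(p^3 + 4*p^2 + 4*p) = p*(p - 1)*(p^2 + 4*p + 4) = p*(p - 1)*(p + 2)*(p + 2)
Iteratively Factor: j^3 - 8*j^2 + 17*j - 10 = (j - 2)*(j^2 - 6*j + 5) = (j - 2)*(j - 1)*(j - 5)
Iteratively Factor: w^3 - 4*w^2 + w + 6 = (w - 3)*(w^2 - w - 2) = (w - 3)*(w - 2)*(w + 1)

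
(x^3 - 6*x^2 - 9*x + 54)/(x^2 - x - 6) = (x^2 - 3*x - 18)/(x + 2)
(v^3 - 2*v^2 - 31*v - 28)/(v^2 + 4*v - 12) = (v^3 - 2*v^2 - 31*v - 28)/(v^2 + 4*v - 12)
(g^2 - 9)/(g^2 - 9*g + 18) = (g + 3)/(g - 6)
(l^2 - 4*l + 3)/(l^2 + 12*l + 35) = (l^2 - 4*l + 3)/(l^2 + 12*l + 35)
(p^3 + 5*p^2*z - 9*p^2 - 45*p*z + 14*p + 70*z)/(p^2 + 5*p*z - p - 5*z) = (p^2 - 9*p + 14)/(p - 1)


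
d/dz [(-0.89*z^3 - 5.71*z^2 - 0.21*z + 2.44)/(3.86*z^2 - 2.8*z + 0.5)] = (-3.4354*z^4 + 4.984*z^3 + 15.4636*z^2 - 24.5468*z + 6.727)/(14.8996*z^4 - 21.616*z^3 + 11.7*z^2 - 2.8*z + 0.25)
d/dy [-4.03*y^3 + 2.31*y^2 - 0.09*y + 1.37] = -12.09*y^2 + 4.62*y - 0.09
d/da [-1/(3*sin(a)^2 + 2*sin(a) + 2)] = 2*(3*sin(a) + 1)*cos(a)/(3*sin(a)^2 + 2*sin(a) + 2)^2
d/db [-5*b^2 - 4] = -10*b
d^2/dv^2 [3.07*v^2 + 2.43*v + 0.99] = 6.14000000000000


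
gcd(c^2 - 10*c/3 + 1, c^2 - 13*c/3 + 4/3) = c - 1/3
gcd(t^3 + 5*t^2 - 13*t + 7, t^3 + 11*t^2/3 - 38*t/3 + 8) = t - 1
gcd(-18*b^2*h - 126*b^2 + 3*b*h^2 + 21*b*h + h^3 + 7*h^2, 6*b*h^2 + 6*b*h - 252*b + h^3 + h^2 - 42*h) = 6*b*h + 42*b + h^2 + 7*h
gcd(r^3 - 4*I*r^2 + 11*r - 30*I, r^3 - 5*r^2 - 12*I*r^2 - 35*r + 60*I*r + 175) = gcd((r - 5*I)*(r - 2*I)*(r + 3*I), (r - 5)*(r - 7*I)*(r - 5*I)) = r - 5*I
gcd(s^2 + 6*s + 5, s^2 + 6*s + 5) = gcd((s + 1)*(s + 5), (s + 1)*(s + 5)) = s^2 + 6*s + 5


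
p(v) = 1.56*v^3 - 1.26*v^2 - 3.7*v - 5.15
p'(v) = 4.68*v^2 - 2.52*v - 3.7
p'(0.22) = -4.03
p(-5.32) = -256.01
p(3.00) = 14.53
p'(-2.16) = 23.58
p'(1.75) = 6.22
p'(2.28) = 14.88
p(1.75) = -7.12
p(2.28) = -1.65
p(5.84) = 240.98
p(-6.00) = -365.27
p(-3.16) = -55.26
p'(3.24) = 37.26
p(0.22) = -6.01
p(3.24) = 22.69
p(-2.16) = -18.76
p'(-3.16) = 51.00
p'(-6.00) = 179.90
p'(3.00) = 30.86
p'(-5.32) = 142.16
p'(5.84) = 141.20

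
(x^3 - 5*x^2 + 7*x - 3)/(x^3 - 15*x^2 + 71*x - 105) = (x^2 - 2*x + 1)/(x^2 - 12*x + 35)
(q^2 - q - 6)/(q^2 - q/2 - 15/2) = 2*(q + 2)/(2*q + 5)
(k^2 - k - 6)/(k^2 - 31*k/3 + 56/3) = 3*(k^2 - k - 6)/(3*k^2 - 31*k + 56)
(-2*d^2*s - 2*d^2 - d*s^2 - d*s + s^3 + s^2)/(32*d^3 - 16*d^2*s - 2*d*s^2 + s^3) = (d*s + d + s^2 + s)/(-16*d^2 + s^2)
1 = 1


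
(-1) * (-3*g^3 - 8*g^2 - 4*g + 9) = 3*g^3 + 8*g^2 + 4*g - 9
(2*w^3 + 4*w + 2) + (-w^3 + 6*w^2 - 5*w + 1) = w^3 + 6*w^2 - w + 3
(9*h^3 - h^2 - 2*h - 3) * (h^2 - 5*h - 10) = 9*h^5 - 46*h^4 - 87*h^3 + 17*h^2 + 35*h + 30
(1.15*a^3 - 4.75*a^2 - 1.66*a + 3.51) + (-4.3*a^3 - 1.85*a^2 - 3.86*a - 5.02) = -3.15*a^3 - 6.6*a^2 - 5.52*a - 1.51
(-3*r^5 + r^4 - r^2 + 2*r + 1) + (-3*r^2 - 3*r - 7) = -3*r^5 + r^4 - 4*r^2 - r - 6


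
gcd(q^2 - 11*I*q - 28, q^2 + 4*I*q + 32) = q - 4*I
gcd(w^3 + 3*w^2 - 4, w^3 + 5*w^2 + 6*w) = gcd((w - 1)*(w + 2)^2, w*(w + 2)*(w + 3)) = w + 2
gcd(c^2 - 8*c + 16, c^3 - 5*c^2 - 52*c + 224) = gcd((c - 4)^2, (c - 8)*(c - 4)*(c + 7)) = c - 4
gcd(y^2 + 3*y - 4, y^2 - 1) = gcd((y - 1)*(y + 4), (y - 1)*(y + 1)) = y - 1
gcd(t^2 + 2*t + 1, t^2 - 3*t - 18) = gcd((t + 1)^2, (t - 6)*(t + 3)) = 1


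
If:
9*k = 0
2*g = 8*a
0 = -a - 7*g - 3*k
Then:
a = 0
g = 0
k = 0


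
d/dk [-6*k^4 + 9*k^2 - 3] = -24*k^3 + 18*k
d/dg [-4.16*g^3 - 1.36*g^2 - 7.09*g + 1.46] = -12.48*g^2 - 2.72*g - 7.09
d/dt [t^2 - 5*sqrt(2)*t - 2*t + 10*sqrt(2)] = 2*t - 5*sqrt(2) - 2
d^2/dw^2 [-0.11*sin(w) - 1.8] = 0.11*sin(w)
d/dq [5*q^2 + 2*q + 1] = 10*q + 2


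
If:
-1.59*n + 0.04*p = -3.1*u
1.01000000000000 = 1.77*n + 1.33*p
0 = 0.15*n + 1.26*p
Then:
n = 0.63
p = -0.07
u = 0.32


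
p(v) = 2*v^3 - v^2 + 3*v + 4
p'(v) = 6*v^2 - 2*v + 3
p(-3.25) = -84.97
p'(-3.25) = 72.88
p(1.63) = 14.89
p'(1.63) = 15.68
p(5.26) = 283.18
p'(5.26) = 158.49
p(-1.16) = -3.95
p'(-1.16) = 13.39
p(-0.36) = 2.70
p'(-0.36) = 4.50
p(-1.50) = -9.50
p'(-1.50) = 19.50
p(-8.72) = -1424.31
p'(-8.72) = 476.67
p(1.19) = 9.52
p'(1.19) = 9.12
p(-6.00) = -482.00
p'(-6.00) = 231.00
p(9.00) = 1408.00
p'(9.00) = 471.00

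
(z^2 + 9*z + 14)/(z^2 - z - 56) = (z + 2)/(z - 8)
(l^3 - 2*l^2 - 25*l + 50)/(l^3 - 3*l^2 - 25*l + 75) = (l - 2)/(l - 3)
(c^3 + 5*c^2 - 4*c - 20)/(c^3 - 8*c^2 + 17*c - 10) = (c^2 + 7*c + 10)/(c^2 - 6*c + 5)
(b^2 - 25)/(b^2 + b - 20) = (b - 5)/(b - 4)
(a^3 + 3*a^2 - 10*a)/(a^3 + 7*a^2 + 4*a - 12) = a*(a^2 + 3*a - 10)/(a^3 + 7*a^2 + 4*a - 12)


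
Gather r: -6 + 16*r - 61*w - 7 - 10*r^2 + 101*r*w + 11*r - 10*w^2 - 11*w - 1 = -10*r^2 + r*(101*w + 27) - 10*w^2 - 72*w - 14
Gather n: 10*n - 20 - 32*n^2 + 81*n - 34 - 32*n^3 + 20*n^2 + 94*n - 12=-32*n^3 - 12*n^2 + 185*n - 66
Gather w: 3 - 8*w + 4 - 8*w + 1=8 - 16*w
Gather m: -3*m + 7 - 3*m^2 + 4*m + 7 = -3*m^2 + m + 14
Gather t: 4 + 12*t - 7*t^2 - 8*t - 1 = -7*t^2 + 4*t + 3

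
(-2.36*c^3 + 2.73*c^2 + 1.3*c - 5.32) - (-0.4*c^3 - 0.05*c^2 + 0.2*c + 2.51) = -1.96*c^3 + 2.78*c^2 + 1.1*c - 7.83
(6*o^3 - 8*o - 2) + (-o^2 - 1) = 6*o^3 - o^2 - 8*o - 3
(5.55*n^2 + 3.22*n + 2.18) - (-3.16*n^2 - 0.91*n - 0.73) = 8.71*n^2 + 4.13*n + 2.91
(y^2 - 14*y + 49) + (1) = y^2 - 14*y + 50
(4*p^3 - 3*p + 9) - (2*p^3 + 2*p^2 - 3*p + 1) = 2*p^3 - 2*p^2 + 8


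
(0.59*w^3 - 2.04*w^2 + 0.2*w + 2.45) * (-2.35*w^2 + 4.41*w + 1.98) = -1.3865*w^5 + 7.3959*w^4 - 8.2982*w^3 - 8.9147*w^2 + 11.2005*w + 4.851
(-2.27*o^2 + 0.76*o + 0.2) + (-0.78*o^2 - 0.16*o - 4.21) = -3.05*o^2 + 0.6*o - 4.01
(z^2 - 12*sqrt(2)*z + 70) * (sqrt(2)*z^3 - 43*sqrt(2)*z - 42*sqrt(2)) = sqrt(2)*z^5 - 24*z^4 + 27*sqrt(2)*z^3 - 42*sqrt(2)*z^2 + 1032*z^2 - 3010*sqrt(2)*z + 1008*z - 2940*sqrt(2)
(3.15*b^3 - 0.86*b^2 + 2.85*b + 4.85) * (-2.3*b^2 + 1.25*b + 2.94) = -7.245*b^5 + 5.9155*b^4 + 1.631*b^3 - 10.1209*b^2 + 14.4415*b + 14.259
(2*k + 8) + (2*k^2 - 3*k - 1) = 2*k^2 - k + 7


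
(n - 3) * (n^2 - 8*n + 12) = n^3 - 11*n^2 + 36*n - 36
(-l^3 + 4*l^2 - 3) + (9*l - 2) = -l^3 + 4*l^2 + 9*l - 5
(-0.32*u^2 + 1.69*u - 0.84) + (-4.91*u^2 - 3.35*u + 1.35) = -5.23*u^2 - 1.66*u + 0.51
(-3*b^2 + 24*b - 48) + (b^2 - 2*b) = -2*b^2 + 22*b - 48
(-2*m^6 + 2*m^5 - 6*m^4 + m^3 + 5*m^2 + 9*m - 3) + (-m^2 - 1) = -2*m^6 + 2*m^5 - 6*m^4 + m^3 + 4*m^2 + 9*m - 4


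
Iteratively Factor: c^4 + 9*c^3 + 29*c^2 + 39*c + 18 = (c + 1)*(c^3 + 8*c^2 + 21*c + 18) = (c + 1)*(c + 2)*(c^2 + 6*c + 9) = (c + 1)*(c + 2)*(c + 3)*(c + 3)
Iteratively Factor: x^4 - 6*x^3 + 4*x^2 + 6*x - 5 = (x - 1)*(x^3 - 5*x^2 - x + 5) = (x - 1)*(x + 1)*(x^2 - 6*x + 5) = (x - 1)^2*(x + 1)*(x - 5)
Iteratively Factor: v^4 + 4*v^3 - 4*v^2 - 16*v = (v)*(v^3 + 4*v^2 - 4*v - 16) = v*(v - 2)*(v^2 + 6*v + 8) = v*(v - 2)*(v + 2)*(v + 4)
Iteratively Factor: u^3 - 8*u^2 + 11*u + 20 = (u + 1)*(u^2 - 9*u + 20) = (u - 4)*(u + 1)*(u - 5)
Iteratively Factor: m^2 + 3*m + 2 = (m + 2)*(m + 1)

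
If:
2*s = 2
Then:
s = 1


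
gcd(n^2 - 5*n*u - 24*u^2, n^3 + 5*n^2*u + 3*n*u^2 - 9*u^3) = n + 3*u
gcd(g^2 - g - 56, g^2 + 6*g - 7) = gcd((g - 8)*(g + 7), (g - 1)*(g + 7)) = g + 7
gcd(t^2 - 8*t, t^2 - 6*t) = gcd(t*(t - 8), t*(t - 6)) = t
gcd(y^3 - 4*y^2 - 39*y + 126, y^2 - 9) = y - 3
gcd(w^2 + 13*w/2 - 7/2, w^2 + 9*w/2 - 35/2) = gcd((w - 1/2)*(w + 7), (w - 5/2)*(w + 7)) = w + 7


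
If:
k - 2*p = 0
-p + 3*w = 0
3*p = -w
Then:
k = 0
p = 0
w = 0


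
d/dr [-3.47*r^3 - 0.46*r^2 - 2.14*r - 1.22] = -10.41*r^2 - 0.92*r - 2.14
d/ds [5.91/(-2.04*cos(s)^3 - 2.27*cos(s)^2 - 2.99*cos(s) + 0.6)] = (36.1692*sin(s)^2 - 26.8314*cos(s) - 53.8401)*sin(s)/(2.04*cos(s)^3 + 2.27*cos(s)^2 + 2.99*cos(s) - 0.6)^2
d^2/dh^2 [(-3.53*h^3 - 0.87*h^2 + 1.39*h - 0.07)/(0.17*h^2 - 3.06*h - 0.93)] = (-3.5527136788005e-15*h^4 - 68.048008*h^3 - 61.111464*h^2 - 16.781544*h - 10.749288)/(0.004913*h^6 - 0.265302*h^5 + 4.694805*h^4 - 25.7499*h^3 - 25.683345*h^2 - 7.939782*h - 0.804357)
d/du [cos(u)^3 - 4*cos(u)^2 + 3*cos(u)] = (-3*cos(u)^2 + 8*cos(u) - 3)*sin(u)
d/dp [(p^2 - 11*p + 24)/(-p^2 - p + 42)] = 6*(-2*p^2 + 22*p - 73)/(p^4 + 2*p^3 - 83*p^2 - 84*p + 1764)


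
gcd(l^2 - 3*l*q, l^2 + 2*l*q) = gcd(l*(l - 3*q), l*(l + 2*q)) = l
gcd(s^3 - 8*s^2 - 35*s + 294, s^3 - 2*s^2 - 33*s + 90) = s + 6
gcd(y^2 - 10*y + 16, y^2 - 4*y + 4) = y - 2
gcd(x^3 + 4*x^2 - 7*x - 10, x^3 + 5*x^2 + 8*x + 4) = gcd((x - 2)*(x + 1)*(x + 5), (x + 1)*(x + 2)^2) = x + 1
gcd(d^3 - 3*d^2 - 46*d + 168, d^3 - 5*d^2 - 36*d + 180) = d - 6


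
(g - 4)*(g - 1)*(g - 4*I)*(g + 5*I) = g^4 - 5*g^3 + I*g^3 + 24*g^2 - 5*I*g^2 - 100*g + 4*I*g + 80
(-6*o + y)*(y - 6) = -6*o*y + 36*o + y^2 - 6*y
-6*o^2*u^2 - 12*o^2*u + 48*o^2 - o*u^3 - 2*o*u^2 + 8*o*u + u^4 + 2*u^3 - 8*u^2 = (-3*o + u)*(2*o + u)*(u - 2)*(u + 4)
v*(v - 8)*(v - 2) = v^3 - 10*v^2 + 16*v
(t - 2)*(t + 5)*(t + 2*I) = t^3 + 3*t^2 + 2*I*t^2 - 10*t + 6*I*t - 20*I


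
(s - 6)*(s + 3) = s^2 - 3*s - 18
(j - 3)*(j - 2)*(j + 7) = j^3 + 2*j^2 - 29*j + 42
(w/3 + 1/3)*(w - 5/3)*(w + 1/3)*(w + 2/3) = w^4/3 + w^3/9 - 19*w^2/27 - 49*w/81 - 10/81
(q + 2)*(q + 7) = q^2 + 9*q + 14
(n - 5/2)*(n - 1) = n^2 - 7*n/2 + 5/2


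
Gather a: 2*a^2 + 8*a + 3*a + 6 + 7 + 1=2*a^2 + 11*a + 14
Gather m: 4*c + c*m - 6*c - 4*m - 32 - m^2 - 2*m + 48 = -2*c - m^2 + m*(c - 6) + 16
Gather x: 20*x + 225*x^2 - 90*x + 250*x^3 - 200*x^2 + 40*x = 250*x^3 + 25*x^2 - 30*x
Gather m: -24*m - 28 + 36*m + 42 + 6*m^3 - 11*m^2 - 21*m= 6*m^3 - 11*m^2 - 9*m + 14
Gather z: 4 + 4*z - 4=4*z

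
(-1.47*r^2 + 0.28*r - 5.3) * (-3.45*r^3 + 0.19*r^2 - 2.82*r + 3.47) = 5.0715*r^5 - 1.2453*r^4 + 22.4836*r^3 - 6.8975*r^2 + 15.9176*r - 18.391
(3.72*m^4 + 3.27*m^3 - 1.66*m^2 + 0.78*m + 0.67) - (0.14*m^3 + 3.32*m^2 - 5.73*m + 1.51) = 3.72*m^4 + 3.13*m^3 - 4.98*m^2 + 6.51*m - 0.84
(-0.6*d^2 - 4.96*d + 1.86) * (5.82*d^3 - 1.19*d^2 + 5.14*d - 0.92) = -3.492*d^5 - 28.1532*d^4 + 13.6436*d^3 - 27.1558*d^2 + 14.1236*d - 1.7112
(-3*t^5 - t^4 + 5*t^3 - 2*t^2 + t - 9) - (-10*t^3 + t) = -3*t^5 - t^4 + 15*t^3 - 2*t^2 - 9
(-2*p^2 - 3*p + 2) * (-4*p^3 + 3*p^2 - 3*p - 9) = 8*p^5 + 6*p^4 - 11*p^3 + 33*p^2 + 21*p - 18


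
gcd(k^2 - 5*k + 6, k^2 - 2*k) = k - 2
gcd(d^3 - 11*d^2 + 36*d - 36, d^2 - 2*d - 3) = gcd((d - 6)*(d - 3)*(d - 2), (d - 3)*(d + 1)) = d - 3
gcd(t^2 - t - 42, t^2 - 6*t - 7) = t - 7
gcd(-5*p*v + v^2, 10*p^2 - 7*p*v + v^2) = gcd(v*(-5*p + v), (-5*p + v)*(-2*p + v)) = 5*p - v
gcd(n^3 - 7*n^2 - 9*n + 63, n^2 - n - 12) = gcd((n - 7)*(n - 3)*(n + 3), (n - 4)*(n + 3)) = n + 3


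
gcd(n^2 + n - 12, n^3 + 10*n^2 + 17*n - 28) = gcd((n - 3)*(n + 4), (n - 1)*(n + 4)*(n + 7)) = n + 4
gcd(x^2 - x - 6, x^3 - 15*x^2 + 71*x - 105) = x - 3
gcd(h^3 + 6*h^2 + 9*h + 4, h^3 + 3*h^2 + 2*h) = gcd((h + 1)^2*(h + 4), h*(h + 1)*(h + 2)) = h + 1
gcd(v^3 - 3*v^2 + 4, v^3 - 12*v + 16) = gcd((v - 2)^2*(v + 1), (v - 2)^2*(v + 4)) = v^2 - 4*v + 4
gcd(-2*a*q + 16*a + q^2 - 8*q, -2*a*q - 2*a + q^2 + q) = -2*a + q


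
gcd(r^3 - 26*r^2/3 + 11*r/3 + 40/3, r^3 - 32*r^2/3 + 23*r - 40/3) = r^2 - 29*r/3 + 40/3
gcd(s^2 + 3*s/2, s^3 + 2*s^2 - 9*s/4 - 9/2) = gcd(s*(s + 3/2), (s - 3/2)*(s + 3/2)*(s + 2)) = s + 3/2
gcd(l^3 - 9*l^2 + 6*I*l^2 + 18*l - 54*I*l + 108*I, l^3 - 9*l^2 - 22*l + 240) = l - 6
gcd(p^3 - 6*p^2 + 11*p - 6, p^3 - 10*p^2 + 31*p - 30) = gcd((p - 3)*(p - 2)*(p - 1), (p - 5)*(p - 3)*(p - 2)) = p^2 - 5*p + 6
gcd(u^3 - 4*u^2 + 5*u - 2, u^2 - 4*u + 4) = u - 2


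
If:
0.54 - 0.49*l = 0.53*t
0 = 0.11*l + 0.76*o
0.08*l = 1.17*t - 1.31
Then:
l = -0.10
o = 0.01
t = 1.11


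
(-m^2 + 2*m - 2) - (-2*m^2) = m^2 + 2*m - 2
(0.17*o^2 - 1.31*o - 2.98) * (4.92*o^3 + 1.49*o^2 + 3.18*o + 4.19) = 0.8364*o^5 - 6.1919*o^4 - 16.0729*o^3 - 7.8937*o^2 - 14.9653*o - 12.4862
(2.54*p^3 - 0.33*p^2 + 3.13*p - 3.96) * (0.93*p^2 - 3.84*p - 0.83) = 2.3622*p^5 - 10.0605*p^4 + 2.0699*p^3 - 15.4281*p^2 + 12.6085*p + 3.2868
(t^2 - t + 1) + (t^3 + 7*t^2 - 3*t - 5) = t^3 + 8*t^2 - 4*t - 4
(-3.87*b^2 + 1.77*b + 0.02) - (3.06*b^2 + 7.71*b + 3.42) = -6.93*b^2 - 5.94*b - 3.4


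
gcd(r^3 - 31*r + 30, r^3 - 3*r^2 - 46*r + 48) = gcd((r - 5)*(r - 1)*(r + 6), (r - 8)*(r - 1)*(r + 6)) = r^2 + 5*r - 6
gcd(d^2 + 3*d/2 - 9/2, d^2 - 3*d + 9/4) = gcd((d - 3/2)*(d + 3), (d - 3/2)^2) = d - 3/2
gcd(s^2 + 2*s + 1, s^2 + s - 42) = 1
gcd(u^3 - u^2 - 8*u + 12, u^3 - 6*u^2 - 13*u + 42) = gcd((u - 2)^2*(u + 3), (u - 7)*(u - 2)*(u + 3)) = u^2 + u - 6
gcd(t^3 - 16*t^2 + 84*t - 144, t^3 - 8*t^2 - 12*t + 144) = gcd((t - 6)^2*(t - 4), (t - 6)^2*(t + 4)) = t^2 - 12*t + 36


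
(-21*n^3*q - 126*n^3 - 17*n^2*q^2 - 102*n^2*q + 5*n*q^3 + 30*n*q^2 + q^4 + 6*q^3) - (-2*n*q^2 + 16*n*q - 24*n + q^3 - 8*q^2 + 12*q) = -21*n^3*q - 126*n^3 - 17*n^2*q^2 - 102*n^2*q + 5*n*q^3 + 32*n*q^2 - 16*n*q + 24*n + q^4 + 5*q^3 + 8*q^2 - 12*q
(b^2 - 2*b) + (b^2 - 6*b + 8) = 2*b^2 - 8*b + 8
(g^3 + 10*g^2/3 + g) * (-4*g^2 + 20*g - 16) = -4*g^5 + 20*g^4/3 + 140*g^3/3 - 100*g^2/3 - 16*g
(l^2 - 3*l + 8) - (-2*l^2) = 3*l^2 - 3*l + 8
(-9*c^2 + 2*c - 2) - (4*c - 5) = -9*c^2 - 2*c + 3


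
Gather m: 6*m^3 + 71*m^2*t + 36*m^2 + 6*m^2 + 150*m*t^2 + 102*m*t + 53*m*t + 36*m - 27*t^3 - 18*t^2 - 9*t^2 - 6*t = 6*m^3 + m^2*(71*t + 42) + m*(150*t^2 + 155*t + 36) - 27*t^3 - 27*t^2 - 6*t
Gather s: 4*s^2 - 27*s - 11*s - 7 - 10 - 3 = 4*s^2 - 38*s - 20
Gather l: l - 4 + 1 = l - 3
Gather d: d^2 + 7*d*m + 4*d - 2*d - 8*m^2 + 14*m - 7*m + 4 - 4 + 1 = d^2 + d*(7*m + 2) - 8*m^2 + 7*m + 1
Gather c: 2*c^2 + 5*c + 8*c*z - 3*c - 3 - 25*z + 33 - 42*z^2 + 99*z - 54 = 2*c^2 + c*(8*z + 2) - 42*z^2 + 74*z - 24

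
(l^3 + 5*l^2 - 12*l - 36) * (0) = 0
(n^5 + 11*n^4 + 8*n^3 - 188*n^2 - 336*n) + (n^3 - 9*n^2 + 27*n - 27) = n^5 + 11*n^4 + 9*n^3 - 197*n^2 - 309*n - 27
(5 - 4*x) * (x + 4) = -4*x^2 - 11*x + 20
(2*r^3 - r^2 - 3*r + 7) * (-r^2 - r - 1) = -2*r^5 - r^4 + 2*r^3 - 3*r^2 - 4*r - 7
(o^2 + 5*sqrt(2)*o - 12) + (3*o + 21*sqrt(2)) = o^2 + 3*o + 5*sqrt(2)*o - 12 + 21*sqrt(2)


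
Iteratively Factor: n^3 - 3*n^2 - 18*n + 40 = (n + 4)*(n^2 - 7*n + 10) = (n - 5)*(n + 4)*(n - 2)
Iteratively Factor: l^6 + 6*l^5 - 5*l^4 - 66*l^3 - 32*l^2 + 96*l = (l - 1)*(l^5 + 7*l^4 + 2*l^3 - 64*l^2 - 96*l) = l*(l - 1)*(l^4 + 7*l^3 + 2*l^2 - 64*l - 96) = l*(l - 1)*(l + 4)*(l^3 + 3*l^2 - 10*l - 24) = l*(l - 1)*(l + 4)^2*(l^2 - l - 6) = l*(l - 1)*(l + 2)*(l + 4)^2*(l - 3)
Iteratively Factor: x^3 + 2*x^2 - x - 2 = (x + 2)*(x^2 - 1) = (x - 1)*(x + 2)*(x + 1)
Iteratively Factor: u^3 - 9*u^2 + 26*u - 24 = (u - 2)*(u^2 - 7*u + 12) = (u - 3)*(u - 2)*(u - 4)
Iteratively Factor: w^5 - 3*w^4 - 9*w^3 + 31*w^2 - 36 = (w - 2)*(w^4 - w^3 - 11*w^2 + 9*w + 18) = (w - 2)^2*(w^3 + w^2 - 9*w - 9) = (w - 3)*(w - 2)^2*(w^2 + 4*w + 3) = (w - 3)*(w - 2)^2*(w + 3)*(w + 1)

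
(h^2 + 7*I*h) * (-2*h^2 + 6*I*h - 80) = -2*h^4 - 8*I*h^3 - 122*h^2 - 560*I*h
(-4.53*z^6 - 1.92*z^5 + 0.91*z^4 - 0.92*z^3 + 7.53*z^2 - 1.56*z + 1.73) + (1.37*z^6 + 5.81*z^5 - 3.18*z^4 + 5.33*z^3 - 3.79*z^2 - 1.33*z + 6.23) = -3.16*z^6 + 3.89*z^5 - 2.27*z^4 + 4.41*z^3 + 3.74*z^2 - 2.89*z + 7.96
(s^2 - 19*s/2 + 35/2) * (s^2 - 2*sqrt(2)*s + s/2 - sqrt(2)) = s^4 - 9*s^3 - 2*sqrt(2)*s^3 + 51*s^2/4 + 18*sqrt(2)*s^2 - 51*sqrt(2)*s/2 + 35*s/4 - 35*sqrt(2)/2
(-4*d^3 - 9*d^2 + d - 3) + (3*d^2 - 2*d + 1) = -4*d^3 - 6*d^2 - d - 2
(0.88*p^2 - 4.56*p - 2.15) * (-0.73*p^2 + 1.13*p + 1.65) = -0.6424*p^4 + 4.3232*p^3 - 2.1313*p^2 - 9.9535*p - 3.5475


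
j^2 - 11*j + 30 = (j - 6)*(j - 5)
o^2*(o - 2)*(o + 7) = o^4 + 5*o^3 - 14*o^2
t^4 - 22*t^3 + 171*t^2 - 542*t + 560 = (t - 8)*(t - 7)*(t - 5)*(t - 2)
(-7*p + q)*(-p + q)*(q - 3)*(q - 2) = 7*p^2*q^2 - 35*p^2*q + 42*p^2 - 8*p*q^3 + 40*p*q^2 - 48*p*q + q^4 - 5*q^3 + 6*q^2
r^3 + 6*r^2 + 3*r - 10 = (r - 1)*(r + 2)*(r + 5)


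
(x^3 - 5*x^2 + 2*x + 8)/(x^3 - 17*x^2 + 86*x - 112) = (x^2 - 3*x - 4)/(x^2 - 15*x + 56)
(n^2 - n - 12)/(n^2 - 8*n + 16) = (n + 3)/(n - 4)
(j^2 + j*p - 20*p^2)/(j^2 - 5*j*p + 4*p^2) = (-j - 5*p)/(-j + p)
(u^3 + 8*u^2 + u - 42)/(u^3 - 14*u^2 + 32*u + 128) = (u^3 + 8*u^2 + u - 42)/(u^3 - 14*u^2 + 32*u + 128)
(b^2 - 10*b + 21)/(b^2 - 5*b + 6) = (b - 7)/(b - 2)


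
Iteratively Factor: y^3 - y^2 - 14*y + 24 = (y - 3)*(y^2 + 2*y - 8) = (y - 3)*(y - 2)*(y + 4)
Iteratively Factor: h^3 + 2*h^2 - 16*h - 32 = (h + 2)*(h^2 - 16) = (h + 2)*(h + 4)*(h - 4)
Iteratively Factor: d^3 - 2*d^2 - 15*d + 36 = (d + 4)*(d^2 - 6*d + 9) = (d - 3)*(d + 4)*(d - 3)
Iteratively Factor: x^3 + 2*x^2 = (x)*(x^2 + 2*x) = x^2*(x + 2)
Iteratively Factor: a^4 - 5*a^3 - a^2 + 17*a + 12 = (a - 3)*(a^3 - 2*a^2 - 7*a - 4) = (a - 3)*(a + 1)*(a^2 - 3*a - 4) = (a - 3)*(a + 1)^2*(a - 4)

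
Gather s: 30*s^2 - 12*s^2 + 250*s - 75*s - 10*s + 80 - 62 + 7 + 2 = 18*s^2 + 165*s + 27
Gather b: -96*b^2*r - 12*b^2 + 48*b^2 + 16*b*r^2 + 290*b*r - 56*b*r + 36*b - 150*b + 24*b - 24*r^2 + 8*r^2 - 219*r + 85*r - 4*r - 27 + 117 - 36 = b^2*(36 - 96*r) + b*(16*r^2 + 234*r - 90) - 16*r^2 - 138*r + 54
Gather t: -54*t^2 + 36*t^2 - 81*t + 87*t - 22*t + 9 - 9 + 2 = -18*t^2 - 16*t + 2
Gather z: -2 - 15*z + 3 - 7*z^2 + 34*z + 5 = -7*z^2 + 19*z + 6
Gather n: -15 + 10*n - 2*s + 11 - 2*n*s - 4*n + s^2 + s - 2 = n*(6 - 2*s) + s^2 - s - 6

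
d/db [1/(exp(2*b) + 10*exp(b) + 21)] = 2*(-exp(b) - 5)*exp(b)/(exp(2*b) + 10*exp(b) + 21)^2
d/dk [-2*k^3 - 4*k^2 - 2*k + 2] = -6*k^2 - 8*k - 2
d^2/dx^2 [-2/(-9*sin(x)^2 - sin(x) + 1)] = 2*(-324*sin(x)^4 - 27*sin(x)^3 + 449*sin(x)^2 + 53*sin(x) + 20)/(9*sin(x)^2 + sin(x) - 1)^3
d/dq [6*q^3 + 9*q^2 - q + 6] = 18*q^2 + 18*q - 1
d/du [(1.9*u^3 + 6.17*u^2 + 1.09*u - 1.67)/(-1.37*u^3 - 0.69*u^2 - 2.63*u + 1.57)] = (8.88178419700125e-16*u^5 + 7.1419*u^4 - 7.0074*u^3 - 13.3897*u^2 + 17.0692*u - 2.6808)/(1.8769*u^6 + 1.8906*u^5 + 7.6823*u^4 - 0.672400000000001*u^3 + 4.7503*u^2 - 8.2582*u + 2.4649)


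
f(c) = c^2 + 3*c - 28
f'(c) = 2*c + 3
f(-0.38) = -29.00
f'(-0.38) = 2.24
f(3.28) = -7.40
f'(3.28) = 9.56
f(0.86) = -24.68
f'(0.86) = 4.72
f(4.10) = 1.11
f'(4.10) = 11.20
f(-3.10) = -27.69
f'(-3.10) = -3.20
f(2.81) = -11.67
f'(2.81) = 8.62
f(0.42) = -26.56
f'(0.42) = 3.84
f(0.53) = -26.13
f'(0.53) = 4.06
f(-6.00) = -10.00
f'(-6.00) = -9.00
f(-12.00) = 80.00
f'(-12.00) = -21.00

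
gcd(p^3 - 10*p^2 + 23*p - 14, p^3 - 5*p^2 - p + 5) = p - 1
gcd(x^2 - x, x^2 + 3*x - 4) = x - 1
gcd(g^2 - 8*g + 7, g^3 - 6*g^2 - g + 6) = g - 1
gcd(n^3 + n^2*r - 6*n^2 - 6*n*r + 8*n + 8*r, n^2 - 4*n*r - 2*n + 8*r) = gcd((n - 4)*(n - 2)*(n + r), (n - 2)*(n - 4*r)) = n - 2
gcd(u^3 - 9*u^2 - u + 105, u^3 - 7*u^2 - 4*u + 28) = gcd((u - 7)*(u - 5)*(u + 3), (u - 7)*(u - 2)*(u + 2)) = u - 7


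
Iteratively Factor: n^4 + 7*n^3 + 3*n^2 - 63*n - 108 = (n + 3)*(n^3 + 4*n^2 - 9*n - 36) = (n + 3)*(n + 4)*(n^2 - 9) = (n + 3)^2*(n + 4)*(n - 3)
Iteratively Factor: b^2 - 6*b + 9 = (b - 3)*(b - 3)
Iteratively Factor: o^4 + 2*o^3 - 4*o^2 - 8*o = (o)*(o^3 + 2*o^2 - 4*o - 8) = o*(o + 2)*(o^2 - 4) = o*(o - 2)*(o + 2)*(o + 2)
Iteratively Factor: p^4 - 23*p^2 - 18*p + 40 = (p + 2)*(p^3 - 2*p^2 - 19*p + 20) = (p - 5)*(p + 2)*(p^2 + 3*p - 4) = (p - 5)*(p + 2)*(p + 4)*(p - 1)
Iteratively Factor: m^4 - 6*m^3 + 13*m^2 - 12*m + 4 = (m - 2)*(m^3 - 4*m^2 + 5*m - 2) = (m - 2)^2*(m^2 - 2*m + 1) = (m - 2)^2*(m - 1)*(m - 1)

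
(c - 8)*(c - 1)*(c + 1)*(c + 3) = c^4 - 5*c^3 - 25*c^2 + 5*c + 24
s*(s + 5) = s^2 + 5*s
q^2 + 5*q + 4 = (q + 1)*(q + 4)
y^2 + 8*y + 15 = (y + 3)*(y + 5)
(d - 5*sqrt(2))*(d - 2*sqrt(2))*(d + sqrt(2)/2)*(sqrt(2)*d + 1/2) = sqrt(2)*d^4 - 25*d^3/2 + 39*sqrt(2)*d^2/4 + 53*d/2 + 5*sqrt(2)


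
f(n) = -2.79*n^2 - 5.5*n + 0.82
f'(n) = -5.58*n - 5.5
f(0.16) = -0.13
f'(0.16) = -6.39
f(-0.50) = 2.87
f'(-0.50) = -2.71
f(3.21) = -45.58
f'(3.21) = -23.41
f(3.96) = -64.71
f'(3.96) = -27.60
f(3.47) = -51.86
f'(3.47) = -24.86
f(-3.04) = -8.24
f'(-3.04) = 11.46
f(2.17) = -24.25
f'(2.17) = -17.61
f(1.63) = -15.56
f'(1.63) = -14.60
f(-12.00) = -334.94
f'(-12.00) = 61.46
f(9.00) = -274.67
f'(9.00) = -55.72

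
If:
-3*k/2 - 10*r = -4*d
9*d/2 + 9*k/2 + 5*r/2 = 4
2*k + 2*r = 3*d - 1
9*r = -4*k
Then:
No Solution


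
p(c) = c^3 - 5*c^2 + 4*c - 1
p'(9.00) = 157.00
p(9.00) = 359.00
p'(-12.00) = 556.00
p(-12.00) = -2497.00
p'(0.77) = -1.92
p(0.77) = -0.43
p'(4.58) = 21.13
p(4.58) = 8.51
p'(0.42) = 0.33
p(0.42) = -0.13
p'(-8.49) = 305.14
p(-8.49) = -1007.32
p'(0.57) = -0.73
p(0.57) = -0.16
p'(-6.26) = 184.16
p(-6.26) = -467.29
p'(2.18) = -3.54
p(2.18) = -5.68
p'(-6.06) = 174.77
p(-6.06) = -431.40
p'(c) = 3*c^2 - 10*c + 4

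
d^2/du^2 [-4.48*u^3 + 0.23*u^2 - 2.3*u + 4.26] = 0.46 - 26.88*u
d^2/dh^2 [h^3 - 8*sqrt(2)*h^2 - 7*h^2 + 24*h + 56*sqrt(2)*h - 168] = 6*h - 16*sqrt(2) - 14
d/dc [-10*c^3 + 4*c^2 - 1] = 2*c*(4 - 15*c)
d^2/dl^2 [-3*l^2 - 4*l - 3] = -6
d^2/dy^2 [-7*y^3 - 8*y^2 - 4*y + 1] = -42*y - 16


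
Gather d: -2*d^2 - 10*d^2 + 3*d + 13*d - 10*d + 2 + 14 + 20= -12*d^2 + 6*d + 36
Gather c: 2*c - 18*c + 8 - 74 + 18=-16*c - 48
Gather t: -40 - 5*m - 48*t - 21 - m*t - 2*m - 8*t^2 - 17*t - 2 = -7*m - 8*t^2 + t*(-m - 65) - 63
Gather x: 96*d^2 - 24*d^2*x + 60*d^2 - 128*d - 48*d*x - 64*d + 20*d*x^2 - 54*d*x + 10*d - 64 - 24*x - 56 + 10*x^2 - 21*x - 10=156*d^2 - 182*d + x^2*(20*d + 10) + x*(-24*d^2 - 102*d - 45) - 130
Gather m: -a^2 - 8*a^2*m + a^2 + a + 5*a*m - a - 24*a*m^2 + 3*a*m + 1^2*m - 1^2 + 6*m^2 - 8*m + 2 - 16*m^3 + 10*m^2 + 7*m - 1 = -16*m^3 + m^2*(16 - 24*a) + m*(-8*a^2 + 8*a)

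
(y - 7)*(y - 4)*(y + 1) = y^3 - 10*y^2 + 17*y + 28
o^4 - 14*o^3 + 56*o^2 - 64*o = o*(o - 8)*(o - 4)*(o - 2)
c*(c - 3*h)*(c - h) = c^3 - 4*c^2*h + 3*c*h^2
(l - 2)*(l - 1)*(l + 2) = l^3 - l^2 - 4*l + 4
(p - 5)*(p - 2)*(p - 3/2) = p^3 - 17*p^2/2 + 41*p/2 - 15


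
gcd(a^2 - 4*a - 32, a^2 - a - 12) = 1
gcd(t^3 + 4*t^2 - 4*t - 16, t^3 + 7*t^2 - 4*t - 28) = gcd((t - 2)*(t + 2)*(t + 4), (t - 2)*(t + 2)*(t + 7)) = t^2 - 4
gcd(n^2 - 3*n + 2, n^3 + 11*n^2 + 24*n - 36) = n - 1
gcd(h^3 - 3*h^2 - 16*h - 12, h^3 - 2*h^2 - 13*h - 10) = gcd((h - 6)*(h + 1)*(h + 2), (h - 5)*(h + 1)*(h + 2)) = h^2 + 3*h + 2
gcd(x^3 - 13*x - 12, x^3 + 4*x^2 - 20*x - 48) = x - 4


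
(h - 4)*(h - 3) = h^2 - 7*h + 12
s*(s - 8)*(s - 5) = s^3 - 13*s^2 + 40*s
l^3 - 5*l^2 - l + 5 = (l - 5)*(l - 1)*(l + 1)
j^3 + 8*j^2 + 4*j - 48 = (j - 2)*(j + 4)*(j + 6)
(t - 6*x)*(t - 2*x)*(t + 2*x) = t^3 - 6*t^2*x - 4*t*x^2 + 24*x^3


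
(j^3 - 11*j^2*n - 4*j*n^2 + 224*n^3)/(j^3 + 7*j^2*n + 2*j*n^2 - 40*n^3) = (j^2 - 15*j*n + 56*n^2)/(j^2 + 3*j*n - 10*n^2)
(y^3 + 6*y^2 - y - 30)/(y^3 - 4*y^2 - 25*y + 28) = (y^3 + 6*y^2 - y - 30)/(y^3 - 4*y^2 - 25*y + 28)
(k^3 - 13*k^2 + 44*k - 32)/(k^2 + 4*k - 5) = (k^2 - 12*k + 32)/(k + 5)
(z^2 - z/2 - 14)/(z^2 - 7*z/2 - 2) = (2*z + 7)/(2*z + 1)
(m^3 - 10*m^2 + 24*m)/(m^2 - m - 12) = m*(m - 6)/(m + 3)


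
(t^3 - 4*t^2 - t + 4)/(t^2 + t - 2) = (t^2 - 3*t - 4)/(t + 2)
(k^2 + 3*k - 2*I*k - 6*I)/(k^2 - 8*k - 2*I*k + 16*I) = (k + 3)/(k - 8)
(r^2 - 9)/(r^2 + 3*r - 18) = (r + 3)/(r + 6)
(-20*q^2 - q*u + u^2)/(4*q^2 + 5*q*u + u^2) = (-5*q + u)/(q + u)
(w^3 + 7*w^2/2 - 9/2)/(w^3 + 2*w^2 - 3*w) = (w + 3/2)/w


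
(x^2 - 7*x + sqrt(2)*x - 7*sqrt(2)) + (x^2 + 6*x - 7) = 2*x^2 - x + sqrt(2)*x - 7*sqrt(2) - 7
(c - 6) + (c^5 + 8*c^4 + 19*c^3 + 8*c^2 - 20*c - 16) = c^5 + 8*c^4 + 19*c^3 + 8*c^2 - 19*c - 22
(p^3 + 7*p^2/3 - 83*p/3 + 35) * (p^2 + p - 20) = p^5 + 10*p^4/3 - 136*p^3/3 - 118*p^2/3 + 1765*p/3 - 700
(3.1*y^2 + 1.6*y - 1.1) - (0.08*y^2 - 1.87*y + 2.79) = 3.02*y^2 + 3.47*y - 3.89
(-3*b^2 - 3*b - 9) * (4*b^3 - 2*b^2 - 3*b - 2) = -12*b^5 - 6*b^4 - 21*b^3 + 33*b^2 + 33*b + 18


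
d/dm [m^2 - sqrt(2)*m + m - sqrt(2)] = 2*m - sqrt(2) + 1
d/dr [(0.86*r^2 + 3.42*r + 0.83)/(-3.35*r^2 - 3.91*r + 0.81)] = (8.0944*r^2 + 6.9542*r + 6.0155)/(11.2225*r^4 + 26.197*r^3 + 9.8611*r^2 - 6.3342*r + 0.6561)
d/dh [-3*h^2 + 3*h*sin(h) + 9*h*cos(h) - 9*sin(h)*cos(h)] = -9*h*sin(h) + 3*h*cos(h) - 6*h + 3*sin(h) + 9*cos(h) - 9*cos(2*h)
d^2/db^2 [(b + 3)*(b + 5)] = 2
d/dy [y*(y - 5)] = 2*y - 5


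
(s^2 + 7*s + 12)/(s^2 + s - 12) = (s + 3)/(s - 3)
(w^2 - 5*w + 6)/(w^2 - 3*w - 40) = (-w^2 + 5*w - 6)/(-w^2 + 3*w + 40)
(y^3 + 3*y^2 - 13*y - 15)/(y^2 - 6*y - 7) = (y^2 + 2*y - 15)/(y - 7)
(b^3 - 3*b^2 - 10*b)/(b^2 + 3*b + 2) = b*(b - 5)/(b + 1)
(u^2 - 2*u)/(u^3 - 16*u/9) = 9*(u - 2)/(9*u^2 - 16)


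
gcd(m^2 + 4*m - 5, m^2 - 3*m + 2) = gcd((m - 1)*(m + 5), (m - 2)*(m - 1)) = m - 1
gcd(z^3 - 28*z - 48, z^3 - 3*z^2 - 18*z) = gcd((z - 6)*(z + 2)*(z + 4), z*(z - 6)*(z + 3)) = z - 6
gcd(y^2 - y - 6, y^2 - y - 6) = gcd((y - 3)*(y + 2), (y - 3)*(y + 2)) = y^2 - y - 6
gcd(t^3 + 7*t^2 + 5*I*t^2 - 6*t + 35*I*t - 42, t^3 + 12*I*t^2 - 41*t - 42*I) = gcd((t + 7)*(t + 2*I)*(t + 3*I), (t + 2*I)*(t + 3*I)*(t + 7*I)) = t^2 + 5*I*t - 6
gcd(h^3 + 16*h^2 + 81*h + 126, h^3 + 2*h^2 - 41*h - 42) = h + 7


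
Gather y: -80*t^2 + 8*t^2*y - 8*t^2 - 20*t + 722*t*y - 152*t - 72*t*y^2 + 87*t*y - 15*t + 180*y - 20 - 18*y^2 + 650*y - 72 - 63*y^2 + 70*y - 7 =-88*t^2 - 187*t + y^2*(-72*t - 81) + y*(8*t^2 + 809*t + 900) - 99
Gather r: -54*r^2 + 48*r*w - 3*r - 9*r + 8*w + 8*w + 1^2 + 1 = -54*r^2 + r*(48*w - 12) + 16*w + 2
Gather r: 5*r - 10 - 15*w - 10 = 5*r - 15*w - 20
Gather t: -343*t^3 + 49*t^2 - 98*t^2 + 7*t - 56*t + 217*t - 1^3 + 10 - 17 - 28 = -343*t^3 - 49*t^2 + 168*t - 36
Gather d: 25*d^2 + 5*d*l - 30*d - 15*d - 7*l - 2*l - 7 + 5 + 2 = 25*d^2 + d*(5*l - 45) - 9*l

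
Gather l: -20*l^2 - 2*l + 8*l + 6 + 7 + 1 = -20*l^2 + 6*l + 14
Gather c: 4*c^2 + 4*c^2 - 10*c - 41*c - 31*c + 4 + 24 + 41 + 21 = 8*c^2 - 82*c + 90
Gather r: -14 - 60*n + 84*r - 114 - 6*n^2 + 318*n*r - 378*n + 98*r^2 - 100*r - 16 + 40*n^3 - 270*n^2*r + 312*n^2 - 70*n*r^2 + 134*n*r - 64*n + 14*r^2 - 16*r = 40*n^3 + 306*n^2 - 502*n + r^2*(112 - 70*n) + r*(-270*n^2 + 452*n - 32) - 144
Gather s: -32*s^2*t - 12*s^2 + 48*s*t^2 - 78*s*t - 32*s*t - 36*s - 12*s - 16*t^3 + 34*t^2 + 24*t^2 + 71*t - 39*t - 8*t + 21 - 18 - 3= s^2*(-32*t - 12) + s*(48*t^2 - 110*t - 48) - 16*t^3 + 58*t^2 + 24*t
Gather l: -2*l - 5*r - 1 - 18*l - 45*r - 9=-20*l - 50*r - 10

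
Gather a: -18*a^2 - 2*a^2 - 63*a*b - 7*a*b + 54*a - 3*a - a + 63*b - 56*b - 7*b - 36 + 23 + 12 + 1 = -20*a^2 + a*(50 - 70*b)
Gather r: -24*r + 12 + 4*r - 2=10 - 20*r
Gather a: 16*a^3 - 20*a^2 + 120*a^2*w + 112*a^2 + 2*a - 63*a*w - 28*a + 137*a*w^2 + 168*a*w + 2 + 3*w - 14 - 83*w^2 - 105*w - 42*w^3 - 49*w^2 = 16*a^3 + a^2*(120*w + 92) + a*(137*w^2 + 105*w - 26) - 42*w^3 - 132*w^2 - 102*w - 12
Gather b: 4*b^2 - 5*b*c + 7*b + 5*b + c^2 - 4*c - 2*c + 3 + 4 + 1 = 4*b^2 + b*(12 - 5*c) + c^2 - 6*c + 8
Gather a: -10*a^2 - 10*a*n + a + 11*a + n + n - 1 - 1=-10*a^2 + a*(12 - 10*n) + 2*n - 2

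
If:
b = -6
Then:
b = -6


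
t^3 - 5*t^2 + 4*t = t*(t - 4)*(t - 1)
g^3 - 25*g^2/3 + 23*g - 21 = (g - 3)^2*(g - 7/3)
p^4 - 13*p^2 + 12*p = p*(p - 3)*(p - 1)*(p + 4)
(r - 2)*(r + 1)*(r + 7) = r^3 + 6*r^2 - 9*r - 14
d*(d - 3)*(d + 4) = d^3 + d^2 - 12*d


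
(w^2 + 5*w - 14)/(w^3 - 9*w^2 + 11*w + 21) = (w^2 + 5*w - 14)/(w^3 - 9*w^2 + 11*w + 21)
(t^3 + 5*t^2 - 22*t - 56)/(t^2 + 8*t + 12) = (t^2 + 3*t - 28)/(t + 6)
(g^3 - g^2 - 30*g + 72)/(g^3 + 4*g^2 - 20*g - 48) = (g - 3)/(g + 2)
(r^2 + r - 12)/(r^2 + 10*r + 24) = (r - 3)/(r + 6)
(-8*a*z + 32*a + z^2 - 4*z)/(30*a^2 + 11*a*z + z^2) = (-8*a*z + 32*a + z^2 - 4*z)/(30*a^2 + 11*a*z + z^2)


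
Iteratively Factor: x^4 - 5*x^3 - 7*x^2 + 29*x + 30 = (x - 5)*(x^3 - 7*x - 6) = (x - 5)*(x + 2)*(x^2 - 2*x - 3) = (x - 5)*(x + 1)*(x + 2)*(x - 3)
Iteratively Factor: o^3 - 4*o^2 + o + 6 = (o + 1)*(o^2 - 5*o + 6) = (o - 2)*(o + 1)*(o - 3)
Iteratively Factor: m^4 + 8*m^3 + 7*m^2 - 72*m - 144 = (m + 3)*(m^3 + 5*m^2 - 8*m - 48) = (m - 3)*(m + 3)*(m^2 + 8*m + 16) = (m - 3)*(m + 3)*(m + 4)*(m + 4)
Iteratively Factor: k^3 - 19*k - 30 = (k + 3)*(k^2 - 3*k - 10) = (k - 5)*(k + 3)*(k + 2)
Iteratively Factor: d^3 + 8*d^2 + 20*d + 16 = (d + 2)*(d^2 + 6*d + 8) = (d + 2)^2*(d + 4)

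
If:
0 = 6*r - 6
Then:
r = 1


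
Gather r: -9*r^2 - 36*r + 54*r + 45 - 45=-9*r^2 + 18*r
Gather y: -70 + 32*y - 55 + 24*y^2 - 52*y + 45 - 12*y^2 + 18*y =12*y^2 - 2*y - 80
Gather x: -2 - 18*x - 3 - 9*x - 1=-27*x - 6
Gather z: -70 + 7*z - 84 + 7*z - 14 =14*z - 168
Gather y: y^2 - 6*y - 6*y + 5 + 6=y^2 - 12*y + 11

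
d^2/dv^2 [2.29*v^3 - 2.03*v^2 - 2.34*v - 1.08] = 13.74*v - 4.06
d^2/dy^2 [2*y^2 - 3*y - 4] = 4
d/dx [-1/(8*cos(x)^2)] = -sin(x)/(4*cos(x)^3)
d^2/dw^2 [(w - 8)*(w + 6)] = 2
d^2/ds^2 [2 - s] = 0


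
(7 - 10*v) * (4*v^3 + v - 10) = -40*v^4 + 28*v^3 - 10*v^2 + 107*v - 70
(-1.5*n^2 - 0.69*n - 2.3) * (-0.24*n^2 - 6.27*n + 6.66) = 0.36*n^4 + 9.5706*n^3 - 5.1117*n^2 + 9.8256*n - 15.318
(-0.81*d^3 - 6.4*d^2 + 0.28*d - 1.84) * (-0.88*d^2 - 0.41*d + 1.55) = 0.7128*d^5 + 5.9641*d^4 + 1.1221*d^3 - 8.4156*d^2 + 1.1884*d - 2.852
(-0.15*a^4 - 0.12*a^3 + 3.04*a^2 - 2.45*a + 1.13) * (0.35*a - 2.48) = -0.0525*a^5 + 0.33*a^4 + 1.3616*a^3 - 8.3967*a^2 + 6.4715*a - 2.8024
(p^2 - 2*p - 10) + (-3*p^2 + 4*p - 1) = -2*p^2 + 2*p - 11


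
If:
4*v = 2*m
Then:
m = 2*v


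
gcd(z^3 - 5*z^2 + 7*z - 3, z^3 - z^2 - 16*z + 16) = z - 1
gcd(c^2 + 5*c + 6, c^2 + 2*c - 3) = c + 3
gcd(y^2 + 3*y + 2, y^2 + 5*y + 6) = y + 2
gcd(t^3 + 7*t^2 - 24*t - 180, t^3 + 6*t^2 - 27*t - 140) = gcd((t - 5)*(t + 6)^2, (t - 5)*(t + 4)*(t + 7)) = t - 5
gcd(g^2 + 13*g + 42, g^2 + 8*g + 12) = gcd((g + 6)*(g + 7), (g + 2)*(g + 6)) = g + 6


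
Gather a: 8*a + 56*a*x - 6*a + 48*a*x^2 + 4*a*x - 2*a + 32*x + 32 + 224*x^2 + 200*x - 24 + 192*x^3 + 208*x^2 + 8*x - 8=a*(48*x^2 + 60*x) + 192*x^3 + 432*x^2 + 240*x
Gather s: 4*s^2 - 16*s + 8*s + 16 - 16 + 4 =4*s^2 - 8*s + 4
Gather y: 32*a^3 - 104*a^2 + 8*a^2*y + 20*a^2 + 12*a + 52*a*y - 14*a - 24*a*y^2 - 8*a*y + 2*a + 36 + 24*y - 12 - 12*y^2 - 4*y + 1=32*a^3 - 84*a^2 + y^2*(-24*a - 12) + y*(8*a^2 + 44*a + 20) + 25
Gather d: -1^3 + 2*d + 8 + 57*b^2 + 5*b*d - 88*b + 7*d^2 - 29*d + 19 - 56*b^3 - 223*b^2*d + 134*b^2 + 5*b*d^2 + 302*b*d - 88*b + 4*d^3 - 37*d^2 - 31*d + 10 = -56*b^3 + 191*b^2 - 176*b + 4*d^3 + d^2*(5*b - 30) + d*(-223*b^2 + 307*b - 58) + 36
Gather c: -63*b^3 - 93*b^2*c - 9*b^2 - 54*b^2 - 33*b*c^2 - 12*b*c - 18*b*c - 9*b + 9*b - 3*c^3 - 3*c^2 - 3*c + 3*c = -63*b^3 - 63*b^2 - 3*c^3 + c^2*(-33*b - 3) + c*(-93*b^2 - 30*b)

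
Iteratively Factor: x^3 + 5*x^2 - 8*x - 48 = (x + 4)*(x^2 + x - 12) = (x + 4)^2*(x - 3)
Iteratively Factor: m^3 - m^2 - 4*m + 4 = (m - 1)*(m^2 - 4) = (m - 2)*(m - 1)*(m + 2)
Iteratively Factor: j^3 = (j)*(j^2) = j^2*(j)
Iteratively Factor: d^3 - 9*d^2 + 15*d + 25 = (d - 5)*(d^2 - 4*d - 5) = (d - 5)^2*(d + 1)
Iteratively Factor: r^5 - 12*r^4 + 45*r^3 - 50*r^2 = (r - 5)*(r^4 - 7*r^3 + 10*r^2) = (r - 5)^2*(r^3 - 2*r^2) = r*(r - 5)^2*(r^2 - 2*r) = r^2*(r - 5)^2*(r - 2)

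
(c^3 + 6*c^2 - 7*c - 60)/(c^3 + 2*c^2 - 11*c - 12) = (c + 5)/(c + 1)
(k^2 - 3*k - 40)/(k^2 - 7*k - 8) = (k + 5)/(k + 1)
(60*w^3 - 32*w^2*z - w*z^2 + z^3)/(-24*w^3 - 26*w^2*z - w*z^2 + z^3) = (-60*w^3 + 32*w^2*z + w*z^2 - z^3)/(24*w^3 + 26*w^2*z + w*z^2 - z^3)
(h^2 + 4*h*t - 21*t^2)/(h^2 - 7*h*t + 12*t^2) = (-h - 7*t)/(-h + 4*t)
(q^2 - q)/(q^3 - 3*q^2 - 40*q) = (1 - q)/(-q^2 + 3*q + 40)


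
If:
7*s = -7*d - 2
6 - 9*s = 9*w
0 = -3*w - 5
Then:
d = -55/21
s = 7/3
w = -5/3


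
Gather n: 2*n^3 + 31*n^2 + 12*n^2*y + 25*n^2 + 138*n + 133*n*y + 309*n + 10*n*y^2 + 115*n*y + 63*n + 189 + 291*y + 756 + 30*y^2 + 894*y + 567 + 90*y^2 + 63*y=2*n^3 + n^2*(12*y + 56) + n*(10*y^2 + 248*y + 510) + 120*y^2 + 1248*y + 1512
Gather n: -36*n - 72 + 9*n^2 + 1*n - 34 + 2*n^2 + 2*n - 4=11*n^2 - 33*n - 110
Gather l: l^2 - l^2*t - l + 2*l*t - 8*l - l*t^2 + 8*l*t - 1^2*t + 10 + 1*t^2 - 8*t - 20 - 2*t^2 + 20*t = l^2*(1 - t) + l*(-t^2 + 10*t - 9) - t^2 + 11*t - 10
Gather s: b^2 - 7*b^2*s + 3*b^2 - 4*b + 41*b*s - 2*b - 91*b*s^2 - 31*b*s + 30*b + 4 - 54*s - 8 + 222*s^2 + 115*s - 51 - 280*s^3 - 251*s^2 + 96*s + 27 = 4*b^2 + 24*b - 280*s^3 + s^2*(-91*b - 29) + s*(-7*b^2 + 10*b + 157) - 28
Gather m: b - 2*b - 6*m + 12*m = -b + 6*m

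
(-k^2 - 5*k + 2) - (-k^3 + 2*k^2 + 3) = k^3 - 3*k^2 - 5*k - 1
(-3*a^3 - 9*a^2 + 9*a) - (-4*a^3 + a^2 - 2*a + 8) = a^3 - 10*a^2 + 11*a - 8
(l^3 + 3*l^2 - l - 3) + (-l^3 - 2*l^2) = l^2 - l - 3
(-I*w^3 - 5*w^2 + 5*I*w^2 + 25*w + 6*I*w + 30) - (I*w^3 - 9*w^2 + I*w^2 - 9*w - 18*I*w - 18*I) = -2*I*w^3 + 4*w^2 + 4*I*w^2 + 34*w + 24*I*w + 30 + 18*I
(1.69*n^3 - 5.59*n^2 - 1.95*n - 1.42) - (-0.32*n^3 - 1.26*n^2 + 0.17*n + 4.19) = 2.01*n^3 - 4.33*n^2 - 2.12*n - 5.61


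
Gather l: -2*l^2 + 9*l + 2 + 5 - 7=-2*l^2 + 9*l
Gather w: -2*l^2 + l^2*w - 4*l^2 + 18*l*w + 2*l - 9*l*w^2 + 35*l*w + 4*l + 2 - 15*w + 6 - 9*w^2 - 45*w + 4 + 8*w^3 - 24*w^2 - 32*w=-6*l^2 + 6*l + 8*w^3 + w^2*(-9*l - 33) + w*(l^2 + 53*l - 92) + 12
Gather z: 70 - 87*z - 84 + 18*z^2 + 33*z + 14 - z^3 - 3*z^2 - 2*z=-z^3 + 15*z^2 - 56*z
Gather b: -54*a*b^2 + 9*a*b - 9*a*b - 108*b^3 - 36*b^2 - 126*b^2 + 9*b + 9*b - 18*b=-108*b^3 + b^2*(-54*a - 162)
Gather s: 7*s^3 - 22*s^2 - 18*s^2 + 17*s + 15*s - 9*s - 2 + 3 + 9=7*s^3 - 40*s^2 + 23*s + 10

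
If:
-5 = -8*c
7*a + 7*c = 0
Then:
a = -5/8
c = 5/8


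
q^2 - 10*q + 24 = (q - 6)*(q - 4)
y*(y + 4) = y^2 + 4*y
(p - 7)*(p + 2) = p^2 - 5*p - 14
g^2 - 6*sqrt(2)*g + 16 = (g - 4*sqrt(2))*(g - 2*sqrt(2))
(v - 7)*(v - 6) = v^2 - 13*v + 42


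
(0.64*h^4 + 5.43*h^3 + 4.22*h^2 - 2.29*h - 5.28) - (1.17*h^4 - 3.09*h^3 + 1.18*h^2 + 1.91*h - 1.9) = -0.53*h^4 + 8.52*h^3 + 3.04*h^2 - 4.2*h - 3.38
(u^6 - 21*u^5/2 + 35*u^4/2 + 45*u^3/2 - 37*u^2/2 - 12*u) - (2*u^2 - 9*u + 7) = u^6 - 21*u^5/2 + 35*u^4/2 + 45*u^3/2 - 41*u^2/2 - 3*u - 7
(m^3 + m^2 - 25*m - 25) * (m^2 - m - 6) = m^5 - 32*m^3 - 6*m^2 + 175*m + 150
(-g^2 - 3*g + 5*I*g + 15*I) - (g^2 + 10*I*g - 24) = -2*g^2 - 3*g - 5*I*g + 24 + 15*I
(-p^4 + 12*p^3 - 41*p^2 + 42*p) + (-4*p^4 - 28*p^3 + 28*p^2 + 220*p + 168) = -5*p^4 - 16*p^3 - 13*p^2 + 262*p + 168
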